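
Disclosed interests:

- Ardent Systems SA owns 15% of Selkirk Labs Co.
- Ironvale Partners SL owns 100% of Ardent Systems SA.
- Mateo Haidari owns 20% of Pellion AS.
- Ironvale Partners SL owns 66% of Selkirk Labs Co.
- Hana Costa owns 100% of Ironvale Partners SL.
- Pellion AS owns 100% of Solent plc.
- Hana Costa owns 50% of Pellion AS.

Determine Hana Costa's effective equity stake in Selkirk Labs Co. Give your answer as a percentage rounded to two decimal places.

Hana reaches Selkirk along 2 paths.
Via Ironvale → Ardent: 100% × 100% × 15% = 15%.
Via Ironvale: 100% × 66% = 66%.
Total: 15% + 66% = 81%.
Rounded: 81.00%.

81.00%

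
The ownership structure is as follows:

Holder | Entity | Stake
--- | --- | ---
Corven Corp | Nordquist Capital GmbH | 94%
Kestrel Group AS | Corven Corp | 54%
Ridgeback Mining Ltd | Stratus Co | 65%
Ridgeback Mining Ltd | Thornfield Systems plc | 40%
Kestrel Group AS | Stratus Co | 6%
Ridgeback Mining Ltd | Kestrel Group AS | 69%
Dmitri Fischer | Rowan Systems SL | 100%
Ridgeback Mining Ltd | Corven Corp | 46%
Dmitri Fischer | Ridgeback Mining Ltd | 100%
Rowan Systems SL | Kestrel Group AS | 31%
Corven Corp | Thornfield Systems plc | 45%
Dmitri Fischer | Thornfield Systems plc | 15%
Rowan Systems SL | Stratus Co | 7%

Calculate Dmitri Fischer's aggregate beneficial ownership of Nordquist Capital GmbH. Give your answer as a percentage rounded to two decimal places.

94.00%

Dmitri reaches Nordquist along 3 paths.
Via Rowan → Kestrel → Corven: 100% × 31% × 54% × 94% = 15.7356%.
Via Ridgeback → Kestrel → Corven: 100% × 69% × 54% × 94% = 35.0244%.
Via Ridgeback → Corven: 100% × 46% × 94% = 43.24%.
Total: 15.7356% + 35.0244% + 43.24% = 94%.
Rounded: 94.00%.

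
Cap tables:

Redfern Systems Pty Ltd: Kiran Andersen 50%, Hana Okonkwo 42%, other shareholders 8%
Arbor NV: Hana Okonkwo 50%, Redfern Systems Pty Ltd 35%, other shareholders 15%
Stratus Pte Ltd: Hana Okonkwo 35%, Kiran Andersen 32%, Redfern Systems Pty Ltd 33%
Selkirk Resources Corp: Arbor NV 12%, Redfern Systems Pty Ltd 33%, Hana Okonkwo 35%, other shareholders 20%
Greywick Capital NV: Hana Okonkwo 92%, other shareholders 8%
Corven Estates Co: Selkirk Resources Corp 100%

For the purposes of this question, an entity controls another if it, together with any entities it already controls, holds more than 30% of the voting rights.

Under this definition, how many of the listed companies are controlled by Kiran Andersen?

Kiran holds 50% of Redfern, so Kiran controls Redfern.
Redfern holds 35% of Arbor, so Kiran controls Arbor.
Kiran and Redfern together hold 32% + 33% = 65% of Stratus, so Kiran controls Stratus.
Arbor and Redfern together hold 12% + 33% = 45% of Selkirk, so Kiran controls Selkirk.
Selkirk holds 100% of Corven, so Kiran controls Corven.
No other company's threshold is met.
Kiran controls 5 companies.

5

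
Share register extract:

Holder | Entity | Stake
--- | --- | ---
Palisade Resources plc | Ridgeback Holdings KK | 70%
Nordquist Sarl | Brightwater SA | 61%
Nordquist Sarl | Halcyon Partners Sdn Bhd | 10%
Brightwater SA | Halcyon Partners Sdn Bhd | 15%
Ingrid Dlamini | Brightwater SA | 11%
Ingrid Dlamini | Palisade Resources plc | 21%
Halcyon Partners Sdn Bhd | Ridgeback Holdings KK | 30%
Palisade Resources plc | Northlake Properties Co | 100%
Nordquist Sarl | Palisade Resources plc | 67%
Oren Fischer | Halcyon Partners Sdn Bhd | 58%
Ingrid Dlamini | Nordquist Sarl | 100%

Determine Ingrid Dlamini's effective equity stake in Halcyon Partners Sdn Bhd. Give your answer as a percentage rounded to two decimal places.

20.80%

Ingrid reaches Halcyon along 3 paths.
Via Nordquist: 100% × 10% = 10%.
Via Nordquist → Brightwater: 100% × 61% × 15% = 9.15%.
Via Brightwater: 11% × 15% = 1.65%.
Total: 10% + 9.15% + 1.65% = 20.8%.
Rounded: 20.80%.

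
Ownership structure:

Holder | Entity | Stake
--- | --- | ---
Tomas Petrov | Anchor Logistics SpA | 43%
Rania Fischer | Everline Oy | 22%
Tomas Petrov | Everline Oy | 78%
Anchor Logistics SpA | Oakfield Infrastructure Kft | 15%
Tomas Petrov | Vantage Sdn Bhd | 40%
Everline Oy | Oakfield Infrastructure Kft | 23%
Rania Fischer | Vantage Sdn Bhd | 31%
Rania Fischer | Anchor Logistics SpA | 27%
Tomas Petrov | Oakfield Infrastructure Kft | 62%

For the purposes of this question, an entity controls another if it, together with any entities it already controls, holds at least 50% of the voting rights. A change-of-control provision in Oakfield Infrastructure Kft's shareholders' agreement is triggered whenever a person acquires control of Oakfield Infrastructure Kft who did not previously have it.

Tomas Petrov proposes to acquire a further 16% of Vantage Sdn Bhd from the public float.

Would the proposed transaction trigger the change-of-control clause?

No

The purchase changes only Tomas's holdings, so Tomas is the only person who could newly come to control Oakfield.
Tomas holds 78% of Everline, so Tomas controls Everline.
Everline and Tomas together hold 23% + 62% = 85% of Oakfield, so Tomas controls Oakfield.
So Tomas already controls Oakfield before the transaction.
After the purchase, Tomas's direct stake in Vantage rises to 40% + 16% = 56%.
Tomas controlled Oakfield already, so this is not a new person acquiring control; every other person's position is unchanged or reduced.
No new person acquires control, so the clause is not triggered.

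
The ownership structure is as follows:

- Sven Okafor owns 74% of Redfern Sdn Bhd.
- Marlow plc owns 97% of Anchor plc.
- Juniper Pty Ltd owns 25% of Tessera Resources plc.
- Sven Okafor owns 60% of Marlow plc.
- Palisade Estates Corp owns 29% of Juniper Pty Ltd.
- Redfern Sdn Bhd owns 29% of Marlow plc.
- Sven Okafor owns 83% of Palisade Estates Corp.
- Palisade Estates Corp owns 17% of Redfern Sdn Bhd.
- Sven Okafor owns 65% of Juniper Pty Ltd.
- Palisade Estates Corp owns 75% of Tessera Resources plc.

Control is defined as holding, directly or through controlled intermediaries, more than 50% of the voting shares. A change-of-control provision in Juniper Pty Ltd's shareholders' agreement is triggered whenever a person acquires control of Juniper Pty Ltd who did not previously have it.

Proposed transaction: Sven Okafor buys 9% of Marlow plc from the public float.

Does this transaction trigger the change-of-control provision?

The purchase changes only Sven's holdings, so Sven is the only person who could newly come to control Juniper.
Sven holds 83% of Palisade, so Sven controls Palisade.
Sven and Palisade together hold 65% + 29% = 94% of Juniper, so Sven controls Juniper.
So Sven already controls Juniper before the transaction.
After the purchase, Sven's direct stake in Marlow rises to 60% + 9% = 69%.
Sven controlled Juniper already, so this is not a new person acquiring control; every other person's position is unchanged or reduced.
No new person acquires control, so the clause is not triggered.

No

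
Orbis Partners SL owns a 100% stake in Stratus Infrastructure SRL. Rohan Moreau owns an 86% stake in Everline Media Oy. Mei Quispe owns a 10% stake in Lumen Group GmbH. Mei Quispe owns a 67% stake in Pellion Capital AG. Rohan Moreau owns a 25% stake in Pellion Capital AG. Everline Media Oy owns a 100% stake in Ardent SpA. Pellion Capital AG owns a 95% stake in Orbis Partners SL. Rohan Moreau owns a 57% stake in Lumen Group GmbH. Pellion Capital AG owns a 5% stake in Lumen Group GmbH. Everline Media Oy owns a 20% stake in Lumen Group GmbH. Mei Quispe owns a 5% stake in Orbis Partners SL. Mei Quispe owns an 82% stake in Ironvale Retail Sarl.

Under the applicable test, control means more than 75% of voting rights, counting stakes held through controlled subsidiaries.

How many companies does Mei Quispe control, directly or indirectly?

Mei holds 82% of Ironvale, so Mei controls Ironvale.
No other company's threshold is met.
Mei controls 1 company.

1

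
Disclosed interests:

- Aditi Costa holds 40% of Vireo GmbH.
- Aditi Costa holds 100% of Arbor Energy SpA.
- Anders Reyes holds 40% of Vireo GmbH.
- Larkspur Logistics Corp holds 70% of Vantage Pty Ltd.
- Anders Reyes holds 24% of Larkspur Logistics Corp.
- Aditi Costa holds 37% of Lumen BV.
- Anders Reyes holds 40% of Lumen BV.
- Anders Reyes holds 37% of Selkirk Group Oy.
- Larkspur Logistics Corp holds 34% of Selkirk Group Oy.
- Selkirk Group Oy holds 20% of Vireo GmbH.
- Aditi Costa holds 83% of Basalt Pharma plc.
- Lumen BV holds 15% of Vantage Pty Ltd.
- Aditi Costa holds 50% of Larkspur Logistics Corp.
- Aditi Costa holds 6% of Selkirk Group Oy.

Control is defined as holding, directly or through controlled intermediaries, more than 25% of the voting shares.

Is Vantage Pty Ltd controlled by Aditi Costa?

Aditi holds 50% of Larkspur, so Aditi controls Larkspur.
Aditi holds 37% of Lumen, so Aditi controls Lumen.
Larkspur and Lumen together hold 70% + 15% = 85% of Vantage, so Aditi controls Vantage.

Yes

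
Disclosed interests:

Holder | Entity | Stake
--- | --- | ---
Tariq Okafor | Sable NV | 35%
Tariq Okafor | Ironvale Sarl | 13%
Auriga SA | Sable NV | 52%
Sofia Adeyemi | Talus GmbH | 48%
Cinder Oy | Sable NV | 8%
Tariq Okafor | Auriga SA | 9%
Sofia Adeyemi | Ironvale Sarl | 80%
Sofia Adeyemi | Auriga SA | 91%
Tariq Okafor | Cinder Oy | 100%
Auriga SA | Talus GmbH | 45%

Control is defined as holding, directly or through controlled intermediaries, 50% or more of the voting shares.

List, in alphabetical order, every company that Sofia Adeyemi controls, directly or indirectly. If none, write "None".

Sofia holds 91% of Auriga, so Sofia controls Auriga.
Auriga and Sofia together hold 45% + 48% = 93% of Talus, so Sofia controls Talus.
Sofia holds 80% of Ironvale, so Sofia controls Ironvale.
Auriga holds 52% of Sable, so Sofia controls Sable.
No other company's threshold is met.

Auriga SA, Ironvale Sarl, Sable NV, Talus GmbH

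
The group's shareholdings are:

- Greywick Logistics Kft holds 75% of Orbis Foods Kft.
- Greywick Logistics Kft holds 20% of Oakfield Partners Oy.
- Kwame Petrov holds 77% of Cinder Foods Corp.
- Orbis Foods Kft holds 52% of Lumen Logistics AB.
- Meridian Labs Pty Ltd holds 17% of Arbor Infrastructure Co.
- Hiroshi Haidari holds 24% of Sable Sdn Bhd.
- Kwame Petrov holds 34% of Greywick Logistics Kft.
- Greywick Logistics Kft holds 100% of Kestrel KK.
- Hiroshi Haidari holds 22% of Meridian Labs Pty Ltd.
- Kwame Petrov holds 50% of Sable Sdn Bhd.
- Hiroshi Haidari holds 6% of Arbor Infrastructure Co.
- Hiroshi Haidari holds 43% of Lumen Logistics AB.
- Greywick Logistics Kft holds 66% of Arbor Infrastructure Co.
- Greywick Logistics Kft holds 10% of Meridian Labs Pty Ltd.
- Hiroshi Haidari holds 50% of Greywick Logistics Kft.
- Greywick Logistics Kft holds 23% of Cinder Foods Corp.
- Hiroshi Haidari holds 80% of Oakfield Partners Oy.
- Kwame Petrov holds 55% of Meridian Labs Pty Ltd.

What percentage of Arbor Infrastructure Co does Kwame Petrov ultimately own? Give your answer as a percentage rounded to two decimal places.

32.37%

Kwame reaches Arbor along 3 paths.
Via Greywick: 34% × 66% = 22.44%.
Via Greywick → Meridian: 34% × 10% × 17% = 0.578%.
Via Meridian: 55% × 17% = 9.35%.
Total: 22.44% + 0.578% + 9.35% = 32.368%.
Rounded: 32.37%.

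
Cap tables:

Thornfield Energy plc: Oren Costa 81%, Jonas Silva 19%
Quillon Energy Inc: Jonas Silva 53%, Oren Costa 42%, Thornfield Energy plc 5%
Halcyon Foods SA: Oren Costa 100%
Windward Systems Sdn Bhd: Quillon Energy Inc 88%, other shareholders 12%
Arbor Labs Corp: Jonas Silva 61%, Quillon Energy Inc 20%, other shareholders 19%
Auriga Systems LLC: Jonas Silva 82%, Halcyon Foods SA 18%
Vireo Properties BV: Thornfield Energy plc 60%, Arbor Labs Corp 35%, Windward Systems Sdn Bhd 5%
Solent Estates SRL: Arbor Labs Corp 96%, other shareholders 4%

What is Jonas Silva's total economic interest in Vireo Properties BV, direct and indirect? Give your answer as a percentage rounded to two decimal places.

38.90%

Jonas reaches Vireo along 6 paths.
Via Thornfield: 19% × 60% = 11.4%.
Via Arbor: 61% × 35% = 21.35%.
Via Quillon → Arbor: 53% × 20% × 35% = 3.71%.
Via Thornfield → Quillon → Arbor: 19% × 5% × 20% × 35% = 0.0665%.
Via Quillon → Windward: 53% × 88% × 5% = 2.332%.
Via Thornfield → Quillon → Windward: 19% × 5% × 88% × 5% = 0.0418%.
Total: 11.4% + 21.35% + 3.71% + 0.0665% + 2.332% + 0.0418% = 38.9003%.
Rounded: 38.90%.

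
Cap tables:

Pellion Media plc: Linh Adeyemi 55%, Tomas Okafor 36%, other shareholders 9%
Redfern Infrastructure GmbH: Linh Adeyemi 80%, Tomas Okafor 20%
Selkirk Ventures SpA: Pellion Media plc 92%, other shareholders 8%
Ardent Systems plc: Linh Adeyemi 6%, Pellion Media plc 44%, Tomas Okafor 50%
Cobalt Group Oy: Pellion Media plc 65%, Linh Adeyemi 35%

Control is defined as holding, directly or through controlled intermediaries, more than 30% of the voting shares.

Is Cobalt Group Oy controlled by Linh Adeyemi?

Yes

Linh holds 55% of Pellion, so Linh controls Pellion.
Pellion and Linh together hold 65% + 35% = 100% of Cobalt, so Linh controls Cobalt.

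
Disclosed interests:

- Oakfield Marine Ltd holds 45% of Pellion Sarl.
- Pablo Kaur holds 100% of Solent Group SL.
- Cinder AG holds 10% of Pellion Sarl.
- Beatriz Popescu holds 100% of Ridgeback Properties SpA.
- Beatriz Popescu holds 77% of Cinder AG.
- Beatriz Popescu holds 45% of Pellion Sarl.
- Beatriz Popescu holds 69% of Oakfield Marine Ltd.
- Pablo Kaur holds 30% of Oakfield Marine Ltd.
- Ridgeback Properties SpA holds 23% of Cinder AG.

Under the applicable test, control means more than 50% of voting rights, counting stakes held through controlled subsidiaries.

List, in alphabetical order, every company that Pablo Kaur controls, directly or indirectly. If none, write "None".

Solent Group SL

Pablo holds 100% of Solent, so Pablo controls Solent.
No other company's threshold is met.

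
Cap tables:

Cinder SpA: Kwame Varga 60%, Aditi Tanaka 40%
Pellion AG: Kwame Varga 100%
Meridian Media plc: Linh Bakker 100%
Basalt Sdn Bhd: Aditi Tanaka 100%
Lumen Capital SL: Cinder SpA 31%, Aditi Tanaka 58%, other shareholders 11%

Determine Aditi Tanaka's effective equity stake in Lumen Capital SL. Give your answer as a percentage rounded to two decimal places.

Aditi reaches Lumen along 2 paths.
Via Cinder: 40% × 31% = 12.4%.
Direct stake: 58% = 58%.
Total: 12.4% + 58% = 70.4%.
Rounded: 70.40%.

70.40%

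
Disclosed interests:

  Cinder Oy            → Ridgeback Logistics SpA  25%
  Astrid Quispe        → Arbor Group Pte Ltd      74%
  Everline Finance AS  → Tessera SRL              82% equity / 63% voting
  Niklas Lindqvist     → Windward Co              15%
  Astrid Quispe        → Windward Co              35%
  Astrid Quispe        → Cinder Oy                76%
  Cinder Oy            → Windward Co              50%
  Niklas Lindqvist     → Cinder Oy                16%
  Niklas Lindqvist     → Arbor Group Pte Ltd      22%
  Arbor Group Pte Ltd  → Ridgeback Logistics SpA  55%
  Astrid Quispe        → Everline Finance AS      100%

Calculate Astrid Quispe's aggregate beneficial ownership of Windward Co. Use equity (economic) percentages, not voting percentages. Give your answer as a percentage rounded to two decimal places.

73.00%

Astrid reaches Windward along 2 paths.
Direct stake: 35% = 35%.
Via Cinder: 76% × 50% = 38%.
Total: 35% + 38% = 73%.
Rounded: 73.00%.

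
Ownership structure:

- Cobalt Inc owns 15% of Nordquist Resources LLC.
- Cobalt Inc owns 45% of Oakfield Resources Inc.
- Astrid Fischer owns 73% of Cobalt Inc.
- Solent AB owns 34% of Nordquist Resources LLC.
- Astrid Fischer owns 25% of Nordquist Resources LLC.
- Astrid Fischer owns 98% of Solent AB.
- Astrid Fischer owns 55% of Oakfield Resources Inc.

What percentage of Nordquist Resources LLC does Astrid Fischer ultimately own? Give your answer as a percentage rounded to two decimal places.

69.27%

Astrid reaches Nordquist along 3 paths.
Via Cobalt: 73% × 15% = 10.95%.
Via Solent: 98% × 34% = 33.32%.
Direct stake: 25% = 25%.
Total: 10.95% + 33.32% + 25% = 69.27%.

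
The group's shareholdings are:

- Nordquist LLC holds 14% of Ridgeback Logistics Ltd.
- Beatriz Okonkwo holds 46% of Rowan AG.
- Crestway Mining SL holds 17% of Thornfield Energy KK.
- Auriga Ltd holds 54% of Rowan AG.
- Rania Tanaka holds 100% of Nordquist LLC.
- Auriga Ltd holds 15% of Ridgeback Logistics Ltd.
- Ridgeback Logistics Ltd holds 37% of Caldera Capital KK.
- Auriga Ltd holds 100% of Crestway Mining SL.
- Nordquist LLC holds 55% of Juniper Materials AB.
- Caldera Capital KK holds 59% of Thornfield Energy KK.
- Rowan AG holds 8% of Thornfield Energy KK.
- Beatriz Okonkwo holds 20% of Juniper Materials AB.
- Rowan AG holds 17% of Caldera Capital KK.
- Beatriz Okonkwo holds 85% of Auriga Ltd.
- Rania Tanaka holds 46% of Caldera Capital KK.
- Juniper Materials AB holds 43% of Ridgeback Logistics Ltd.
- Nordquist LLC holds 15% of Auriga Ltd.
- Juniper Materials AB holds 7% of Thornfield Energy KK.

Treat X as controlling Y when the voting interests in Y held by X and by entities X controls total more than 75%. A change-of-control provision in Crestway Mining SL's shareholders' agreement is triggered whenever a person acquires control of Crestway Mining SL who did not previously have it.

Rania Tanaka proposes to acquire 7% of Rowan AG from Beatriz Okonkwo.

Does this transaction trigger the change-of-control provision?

The purchase adds only to Rania's holdings (Beatriz's stake shrinks), so Rania is the only person who could newly come to control Crestway.
Rania holds 100% of Nordquist, so Rania controls Nordquist.
Neither Rania nor any entity Rania controls holds any voting interest in Crestway.
So before the transaction, Rania does not control Crestway.
After the purchase, Rania holds 7% of Rowan directly, and Beatriz's stake falls to 39%.
Rania's side now holds 7% of Rowan, not > 75%, so Rania still does not control Rowan.
After the transaction, neither Rania nor any entity Rania controls holds a voting interest in Crestway, so Rania still does not control it.
No new person acquires control, so the clause is not triggered.

No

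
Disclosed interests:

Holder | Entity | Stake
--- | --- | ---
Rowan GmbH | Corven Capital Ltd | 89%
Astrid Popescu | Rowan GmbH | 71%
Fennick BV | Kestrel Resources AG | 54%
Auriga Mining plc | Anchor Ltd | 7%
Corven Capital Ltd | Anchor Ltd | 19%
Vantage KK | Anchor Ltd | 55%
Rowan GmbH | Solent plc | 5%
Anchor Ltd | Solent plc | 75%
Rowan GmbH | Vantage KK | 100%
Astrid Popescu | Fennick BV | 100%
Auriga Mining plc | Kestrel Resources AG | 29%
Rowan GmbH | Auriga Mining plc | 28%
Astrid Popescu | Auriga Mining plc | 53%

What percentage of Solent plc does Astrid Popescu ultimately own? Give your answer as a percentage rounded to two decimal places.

Astrid reaches Solent along 5 paths.
Via Rowan → Vantage → Anchor: 71% × 100% × 55% × 75% = 29.2875%.
Via Auriga → Anchor: 53% × 7% × 75% = 2.7825%.
Via Rowan → Auriga → Anchor: 71% × 28% × 7% × 75% = 1.0437%.
Via Rowan → Corven → Anchor: 71% × 89% × 19% × 75% = 9.004575%.
Via Rowan: 71% × 5% = 3.55%.
Total: 29.2875% + 2.7825% + 1.0437% + 9.004575% + 3.55% = 45.668275%.
Rounded: 45.67%.

45.67%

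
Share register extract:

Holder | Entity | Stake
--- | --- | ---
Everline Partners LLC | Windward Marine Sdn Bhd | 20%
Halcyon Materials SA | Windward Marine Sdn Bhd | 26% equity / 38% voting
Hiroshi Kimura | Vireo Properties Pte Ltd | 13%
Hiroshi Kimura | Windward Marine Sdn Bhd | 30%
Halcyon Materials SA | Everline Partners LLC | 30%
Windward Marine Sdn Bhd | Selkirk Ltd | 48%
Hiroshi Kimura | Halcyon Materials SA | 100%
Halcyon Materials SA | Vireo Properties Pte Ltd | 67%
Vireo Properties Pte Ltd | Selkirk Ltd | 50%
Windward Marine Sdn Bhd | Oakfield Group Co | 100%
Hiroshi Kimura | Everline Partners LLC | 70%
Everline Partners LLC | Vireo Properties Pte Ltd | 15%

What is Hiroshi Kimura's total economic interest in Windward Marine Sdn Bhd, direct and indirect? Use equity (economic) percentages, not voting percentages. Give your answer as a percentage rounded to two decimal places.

76.00%

Hiroshi reaches Windward along 4 paths.
Via Halcyon → Everline: 100% × 30% × 20% = 6%.
Via Everline: 70% × 20% = 14%.
Via Halcyon: 100% × 26% = 26%.
Direct stake: 30% = 30%.
Total: 6% + 14% + 26% + 30% = 76%.
Rounded: 76.00%.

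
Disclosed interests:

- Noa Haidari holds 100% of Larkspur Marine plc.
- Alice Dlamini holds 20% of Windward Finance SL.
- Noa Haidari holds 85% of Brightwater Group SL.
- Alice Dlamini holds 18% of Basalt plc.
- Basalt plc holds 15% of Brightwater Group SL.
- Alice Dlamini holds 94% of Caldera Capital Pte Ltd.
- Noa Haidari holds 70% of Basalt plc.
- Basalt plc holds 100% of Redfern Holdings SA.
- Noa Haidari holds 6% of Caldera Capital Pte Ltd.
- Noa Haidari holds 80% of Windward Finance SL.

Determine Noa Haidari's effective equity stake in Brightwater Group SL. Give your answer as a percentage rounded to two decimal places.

95.50%

Noa reaches Brightwater along 2 paths.
Via Basalt: 70% × 15% = 10.5%.
Direct stake: 85% = 85%.
Total: 10.5% + 85% = 95.5%.
Rounded: 95.50%.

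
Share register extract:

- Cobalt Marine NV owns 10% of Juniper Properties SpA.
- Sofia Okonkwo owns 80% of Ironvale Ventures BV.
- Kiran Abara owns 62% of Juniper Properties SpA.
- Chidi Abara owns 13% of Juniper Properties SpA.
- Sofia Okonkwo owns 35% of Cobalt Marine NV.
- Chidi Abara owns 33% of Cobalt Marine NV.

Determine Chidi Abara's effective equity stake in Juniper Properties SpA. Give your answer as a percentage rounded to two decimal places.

16.30%

Chidi reaches Juniper along 2 paths.
Via Cobalt: 33% × 10% = 3.3%.
Direct stake: 13% = 13%.
Total: 3.3% + 13% = 16.3%.
Rounded: 16.30%.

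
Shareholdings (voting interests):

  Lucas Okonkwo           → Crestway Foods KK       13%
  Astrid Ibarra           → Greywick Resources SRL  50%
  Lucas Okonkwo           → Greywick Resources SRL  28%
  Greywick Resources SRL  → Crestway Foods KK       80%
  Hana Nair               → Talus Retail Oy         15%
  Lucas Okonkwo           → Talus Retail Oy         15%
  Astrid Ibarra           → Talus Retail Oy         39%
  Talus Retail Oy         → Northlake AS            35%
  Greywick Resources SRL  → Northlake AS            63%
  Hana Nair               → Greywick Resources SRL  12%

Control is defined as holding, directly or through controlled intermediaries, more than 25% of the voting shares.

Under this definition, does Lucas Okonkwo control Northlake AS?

Lucas holds 28% of Greywick, so Lucas controls Greywick.
Greywick holds 63% of Northlake, so Lucas controls Northlake.

Yes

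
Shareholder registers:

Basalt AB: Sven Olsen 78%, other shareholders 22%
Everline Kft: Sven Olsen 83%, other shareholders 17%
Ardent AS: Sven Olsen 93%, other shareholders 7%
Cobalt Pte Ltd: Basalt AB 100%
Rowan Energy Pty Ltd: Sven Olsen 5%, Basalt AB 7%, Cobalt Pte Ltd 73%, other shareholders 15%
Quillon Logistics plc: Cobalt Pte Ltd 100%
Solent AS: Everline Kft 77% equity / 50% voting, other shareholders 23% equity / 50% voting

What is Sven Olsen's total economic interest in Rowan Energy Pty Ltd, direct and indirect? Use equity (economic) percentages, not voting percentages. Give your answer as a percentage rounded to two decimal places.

Sven reaches Rowan along 3 paths.
Direct stake: 5% = 5%.
Via Basalt: 78% × 7% = 5.46%.
Via Basalt → Cobalt: 78% × 100% × 73% = 56.94%.
Total: 5% + 5.46% + 56.94% = 67.4%.
Rounded: 67.40%.

67.40%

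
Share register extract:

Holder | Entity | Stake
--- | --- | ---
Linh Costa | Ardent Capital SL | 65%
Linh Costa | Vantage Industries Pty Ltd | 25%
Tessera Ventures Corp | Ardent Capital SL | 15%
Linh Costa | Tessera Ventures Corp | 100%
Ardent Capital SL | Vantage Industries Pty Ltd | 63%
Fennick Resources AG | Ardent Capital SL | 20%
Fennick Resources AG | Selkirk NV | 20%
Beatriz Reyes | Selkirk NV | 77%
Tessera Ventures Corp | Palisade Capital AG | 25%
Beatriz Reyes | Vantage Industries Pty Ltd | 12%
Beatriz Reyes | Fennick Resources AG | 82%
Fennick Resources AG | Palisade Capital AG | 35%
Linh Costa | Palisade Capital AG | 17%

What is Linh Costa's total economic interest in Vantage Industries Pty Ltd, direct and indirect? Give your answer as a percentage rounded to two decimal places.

75.40%

Linh reaches Vantage along 3 paths.
Via Tessera → Ardent: 100% × 15% × 63% = 9.45%.
Via Ardent: 65% × 63% = 40.95%.
Direct stake: 25% = 25%.
Total: 9.45% + 40.95% + 25% = 75.4%.
Rounded: 75.40%.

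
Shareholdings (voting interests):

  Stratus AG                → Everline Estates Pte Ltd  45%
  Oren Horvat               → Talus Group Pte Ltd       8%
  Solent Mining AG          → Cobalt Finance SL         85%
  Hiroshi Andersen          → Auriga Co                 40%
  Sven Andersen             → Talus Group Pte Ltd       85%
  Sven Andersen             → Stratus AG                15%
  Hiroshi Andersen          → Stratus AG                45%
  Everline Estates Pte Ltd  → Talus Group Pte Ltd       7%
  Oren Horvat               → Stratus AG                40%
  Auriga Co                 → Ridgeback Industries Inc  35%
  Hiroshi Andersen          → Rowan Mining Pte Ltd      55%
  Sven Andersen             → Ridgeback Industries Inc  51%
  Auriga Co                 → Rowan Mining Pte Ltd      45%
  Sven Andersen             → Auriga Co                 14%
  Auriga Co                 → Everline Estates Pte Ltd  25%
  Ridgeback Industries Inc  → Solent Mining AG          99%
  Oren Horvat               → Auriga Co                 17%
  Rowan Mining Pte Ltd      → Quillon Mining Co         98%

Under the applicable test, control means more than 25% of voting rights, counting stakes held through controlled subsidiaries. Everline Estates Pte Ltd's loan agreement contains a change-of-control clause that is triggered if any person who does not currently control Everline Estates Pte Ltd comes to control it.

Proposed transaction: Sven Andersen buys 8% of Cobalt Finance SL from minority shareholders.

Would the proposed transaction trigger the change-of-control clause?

No

The purchase changes only Sven's holdings, so Sven is the only person who could newly come to control Everline.
Sven holds 51% of Ridgeback, so Sven controls Ridgeback.
Sven holds 85% of Talus, so Sven controls Talus.
Ridgeback holds 99% of Solent, so Sven controls Solent.
Solent holds 85% of Cobalt, so Sven controls Cobalt.
Neither Sven nor any entity Sven controls holds any voting interest in Everline.
So before the transaction, Sven does not control Everline.
After the purchase, Sven holds 8% of Cobalt directly.
Solent and Sven together hold 85% + 8% = 93% of Cobalt, so Sven controls Cobalt.
After the transaction, neither Sven nor any entity Sven controls holds a voting interest in Everline, so Sven still does not control it.
No new person acquires control, so the clause is not triggered.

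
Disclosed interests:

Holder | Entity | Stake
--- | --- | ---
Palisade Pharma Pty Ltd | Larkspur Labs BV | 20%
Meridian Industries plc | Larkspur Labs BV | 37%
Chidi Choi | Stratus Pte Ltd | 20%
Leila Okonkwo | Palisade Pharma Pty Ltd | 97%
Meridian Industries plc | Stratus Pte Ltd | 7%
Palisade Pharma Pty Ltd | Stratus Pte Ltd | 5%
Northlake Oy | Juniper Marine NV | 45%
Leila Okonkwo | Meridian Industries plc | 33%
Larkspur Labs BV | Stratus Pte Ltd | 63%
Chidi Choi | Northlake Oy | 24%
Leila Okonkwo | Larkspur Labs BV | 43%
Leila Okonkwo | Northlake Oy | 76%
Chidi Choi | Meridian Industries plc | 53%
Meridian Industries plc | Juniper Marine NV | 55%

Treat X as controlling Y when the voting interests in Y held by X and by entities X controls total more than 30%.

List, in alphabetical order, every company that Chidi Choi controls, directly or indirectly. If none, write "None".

Juniper Marine NV, Larkspur Labs BV, Meridian Industries plc, Stratus Pte Ltd

Chidi holds 53% of Meridian, so Chidi controls Meridian.
Meridian holds 37% of Larkspur, so Chidi controls Larkspur.
Meridian holds 55% of Juniper, so Chidi controls Juniper.
Chidi and Meridian and Larkspur together hold 20% + 7% + 63% = 90% of Stratus, so Chidi controls Stratus.
No other company's threshold is met.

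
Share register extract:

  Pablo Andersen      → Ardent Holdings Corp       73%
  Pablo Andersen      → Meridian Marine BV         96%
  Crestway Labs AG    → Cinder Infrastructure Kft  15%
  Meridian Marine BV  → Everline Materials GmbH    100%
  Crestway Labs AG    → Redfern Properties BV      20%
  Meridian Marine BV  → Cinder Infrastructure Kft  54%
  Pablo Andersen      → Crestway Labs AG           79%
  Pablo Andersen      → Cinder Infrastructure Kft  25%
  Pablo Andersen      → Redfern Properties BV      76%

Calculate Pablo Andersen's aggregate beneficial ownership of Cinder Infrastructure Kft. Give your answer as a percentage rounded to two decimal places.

88.69%

Pablo reaches Cinder along 3 paths.
Direct stake: 25% = 25%.
Via Meridian: 96% × 54% = 51.84%.
Via Crestway: 79% × 15% = 11.85%.
Total: 25% + 51.84% + 11.85% = 88.69%.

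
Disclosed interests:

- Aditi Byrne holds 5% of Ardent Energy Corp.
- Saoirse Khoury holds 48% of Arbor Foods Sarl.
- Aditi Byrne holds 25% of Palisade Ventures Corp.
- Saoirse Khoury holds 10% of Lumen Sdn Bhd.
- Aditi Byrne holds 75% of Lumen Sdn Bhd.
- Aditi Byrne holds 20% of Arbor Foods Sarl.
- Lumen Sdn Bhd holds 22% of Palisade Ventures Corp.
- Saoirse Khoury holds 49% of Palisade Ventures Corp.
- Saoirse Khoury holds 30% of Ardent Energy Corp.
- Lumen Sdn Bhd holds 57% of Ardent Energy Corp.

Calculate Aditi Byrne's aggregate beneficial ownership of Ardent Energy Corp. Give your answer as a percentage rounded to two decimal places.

Aditi reaches Ardent along 2 paths.
Direct stake: 5% = 5%.
Via Lumen: 75% × 57% = 42.75%.
Total: 5% + 42.75% = 47.75%.

47.75%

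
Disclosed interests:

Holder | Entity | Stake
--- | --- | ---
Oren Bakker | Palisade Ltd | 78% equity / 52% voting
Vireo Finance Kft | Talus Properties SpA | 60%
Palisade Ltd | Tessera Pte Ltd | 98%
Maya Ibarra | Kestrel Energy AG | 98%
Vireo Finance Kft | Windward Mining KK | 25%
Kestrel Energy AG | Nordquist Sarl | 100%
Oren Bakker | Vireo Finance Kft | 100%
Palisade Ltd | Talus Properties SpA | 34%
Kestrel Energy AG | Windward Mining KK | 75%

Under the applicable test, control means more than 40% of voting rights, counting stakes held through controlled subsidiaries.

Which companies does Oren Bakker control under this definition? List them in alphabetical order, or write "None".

Oren holds 100% of Vireo, so Oren controls Vireo.
Oren holds 52% of Palisade, so Oren controls Palisade.
Palisade holds 98% of Tessera, so Oren controls Tessera.
Palisade and Vireo together hold 34% + 60% = 94% of Talus, so Oren controls Talus.
No other company's threshold is met.

Palisade Ltd, Talus Properties SpA, Tessera Pte Ltd, Vireo Finance Kft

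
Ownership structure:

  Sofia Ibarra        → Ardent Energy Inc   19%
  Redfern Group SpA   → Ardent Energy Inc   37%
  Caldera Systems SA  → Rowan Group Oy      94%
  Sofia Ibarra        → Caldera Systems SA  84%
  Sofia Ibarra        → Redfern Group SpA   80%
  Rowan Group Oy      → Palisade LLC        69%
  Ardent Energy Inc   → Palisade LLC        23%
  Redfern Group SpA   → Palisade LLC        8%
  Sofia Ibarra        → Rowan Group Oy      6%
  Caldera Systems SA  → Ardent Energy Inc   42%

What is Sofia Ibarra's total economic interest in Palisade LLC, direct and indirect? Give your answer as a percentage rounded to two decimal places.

Sofia reaches Palisade along 6 paths.
Via Ardent: 19% × 23% = 4.37%.
Via Redfern → Ardent: 80% × 37% × 23% = 6.808%.
Via Caldera → Ardent: 84% × 42% × 23% = 8.1144%.
Via Redfern: 80% × 8% = 6.4%.
Via Caldera → Rowan: 84% × 94% × 69% = 54.4824%.
Via Rowan: 6% × 69% = 4.14%.
Total: 4.37% + 6.808% + 8.1144% + 6.4% + 54.4824% + 4.14% = 84.3148%.
Rounded: 84.31%.

84.31%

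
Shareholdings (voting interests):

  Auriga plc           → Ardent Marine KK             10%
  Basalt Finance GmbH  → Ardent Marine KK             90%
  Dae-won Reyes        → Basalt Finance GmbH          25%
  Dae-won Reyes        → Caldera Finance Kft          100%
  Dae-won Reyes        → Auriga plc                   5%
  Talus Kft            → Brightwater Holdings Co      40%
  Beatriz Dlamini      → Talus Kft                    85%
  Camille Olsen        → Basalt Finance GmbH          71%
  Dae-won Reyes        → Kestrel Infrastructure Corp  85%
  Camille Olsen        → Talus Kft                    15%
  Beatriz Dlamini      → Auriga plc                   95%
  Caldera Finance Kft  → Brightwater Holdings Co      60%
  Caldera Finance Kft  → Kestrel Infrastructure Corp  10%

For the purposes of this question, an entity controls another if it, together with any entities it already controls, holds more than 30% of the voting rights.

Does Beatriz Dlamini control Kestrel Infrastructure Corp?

Beatriz holds 95% of Auriga, so Beatriz controls Auriga.
Beatriz holds 85% of Talus, so Beatriz controls Talus.
Talus holds 40% of Brightwater, so Beatriz controls Brightwater.
Neither Beatriz nor any entity Beatriz controls holds any voting interest in Kestrel.
So Beatriz does not control Kestrel.

No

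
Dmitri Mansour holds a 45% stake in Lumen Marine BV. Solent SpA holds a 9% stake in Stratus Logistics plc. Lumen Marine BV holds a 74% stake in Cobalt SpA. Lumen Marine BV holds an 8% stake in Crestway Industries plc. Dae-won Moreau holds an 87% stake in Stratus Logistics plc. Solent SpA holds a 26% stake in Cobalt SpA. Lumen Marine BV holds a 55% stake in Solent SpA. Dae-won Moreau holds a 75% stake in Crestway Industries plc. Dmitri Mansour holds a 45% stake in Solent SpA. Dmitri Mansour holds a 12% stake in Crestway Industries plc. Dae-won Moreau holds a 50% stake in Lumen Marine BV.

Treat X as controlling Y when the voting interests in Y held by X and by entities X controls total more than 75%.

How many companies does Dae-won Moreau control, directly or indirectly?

1

Dae-won holds 87% of Stratus, so Dae-won controls Stratus.
No other company's threshold is met.
Dae-won controls 1 company.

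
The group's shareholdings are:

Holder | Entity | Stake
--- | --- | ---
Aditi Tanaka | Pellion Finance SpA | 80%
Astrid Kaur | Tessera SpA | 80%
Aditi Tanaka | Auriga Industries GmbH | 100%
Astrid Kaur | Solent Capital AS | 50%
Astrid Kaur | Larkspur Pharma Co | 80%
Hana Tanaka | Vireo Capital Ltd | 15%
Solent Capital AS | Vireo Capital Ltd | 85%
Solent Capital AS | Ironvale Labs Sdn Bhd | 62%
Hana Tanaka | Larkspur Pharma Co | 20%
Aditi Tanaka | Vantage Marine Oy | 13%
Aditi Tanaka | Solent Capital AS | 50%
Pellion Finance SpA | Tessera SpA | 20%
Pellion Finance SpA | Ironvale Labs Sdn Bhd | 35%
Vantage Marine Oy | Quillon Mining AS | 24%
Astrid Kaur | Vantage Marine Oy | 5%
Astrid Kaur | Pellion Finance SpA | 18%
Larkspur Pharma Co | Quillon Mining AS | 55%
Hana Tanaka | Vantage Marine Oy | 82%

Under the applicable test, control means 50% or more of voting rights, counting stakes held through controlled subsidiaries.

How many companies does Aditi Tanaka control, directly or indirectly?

Aditi holds 80% of Pellion, so Aditi controls Pellion.
Aditi holds 50% of Solent, so Aditi controls Solent.
Pellion and Solent together hold 35% + 62% = 97% of Ironvale, so Aditi controls Ironvale.
Solent holds 85% of Vireo, so Aditi controls Vireo.
Aditi holds 100% of Auriga, so Aditi controls Auriga.
No other company's threshold is met.
Aditi controls 5 companies.

5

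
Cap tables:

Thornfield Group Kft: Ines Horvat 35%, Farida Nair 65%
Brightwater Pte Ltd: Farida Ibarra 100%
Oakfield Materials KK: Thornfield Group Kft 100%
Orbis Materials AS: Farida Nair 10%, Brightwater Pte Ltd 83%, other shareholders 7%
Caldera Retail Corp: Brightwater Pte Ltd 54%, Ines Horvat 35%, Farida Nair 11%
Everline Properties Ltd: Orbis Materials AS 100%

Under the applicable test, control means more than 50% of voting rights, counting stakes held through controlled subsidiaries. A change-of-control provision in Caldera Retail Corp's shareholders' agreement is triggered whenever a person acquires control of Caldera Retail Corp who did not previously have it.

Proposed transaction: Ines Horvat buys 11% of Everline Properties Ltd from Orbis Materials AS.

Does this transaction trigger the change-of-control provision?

No

The purchase adds only to Ines's holdings (Orbis's stake shrinks), so Ines is the only person who could newly come to control Caldera.
Ines's largest direct stake is 35% in Thornfield, which does not meet the threshold, so Ines controls no company.
In Caldera, Ines's side holds only 35%, not > 50%.
So before the transaction, Ines does not control Caldera.
After the purchase, Ines holds 11% of Everline directly, and Orbis's stake falls to 89%.
Ines's side now holds 11% of Everline, not > 50%, so Ines still does not control Everline.
After the transaction, Ines's side holds 35% of Caldera, not > 50%, so Ines still does not control Caldera.
No new person acquires control, so the clause is not triggered.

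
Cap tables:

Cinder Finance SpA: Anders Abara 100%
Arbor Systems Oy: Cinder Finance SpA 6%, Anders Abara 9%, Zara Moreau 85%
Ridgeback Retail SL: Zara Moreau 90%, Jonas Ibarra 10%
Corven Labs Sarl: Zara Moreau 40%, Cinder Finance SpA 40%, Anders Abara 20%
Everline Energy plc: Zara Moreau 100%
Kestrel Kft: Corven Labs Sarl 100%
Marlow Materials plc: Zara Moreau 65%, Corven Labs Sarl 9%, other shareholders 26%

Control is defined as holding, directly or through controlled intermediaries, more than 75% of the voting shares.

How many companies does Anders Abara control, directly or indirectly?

1

Anders holds 100% of Cinder, so Anders controls Cinder.
No other company's threshold is met.
Anders controls 1 company.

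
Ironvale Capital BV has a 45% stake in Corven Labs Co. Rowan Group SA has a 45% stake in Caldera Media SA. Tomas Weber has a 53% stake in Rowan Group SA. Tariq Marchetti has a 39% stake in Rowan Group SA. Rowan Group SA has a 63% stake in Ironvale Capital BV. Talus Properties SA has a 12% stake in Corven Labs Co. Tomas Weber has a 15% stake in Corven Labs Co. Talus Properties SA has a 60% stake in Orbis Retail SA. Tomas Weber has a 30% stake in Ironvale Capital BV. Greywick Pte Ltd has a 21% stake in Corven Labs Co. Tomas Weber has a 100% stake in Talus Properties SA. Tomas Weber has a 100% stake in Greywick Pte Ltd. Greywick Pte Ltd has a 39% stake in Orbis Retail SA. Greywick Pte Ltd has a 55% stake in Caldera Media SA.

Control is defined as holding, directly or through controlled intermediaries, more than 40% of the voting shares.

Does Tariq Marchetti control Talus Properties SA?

Tariq's largest direct stake is 39% in Rowan, which does not meet the threshold, so Tariq controls no company.
Neither Tariq nor any entity Tariq controls holds any voting interest in Talus.
So Tariq does not control Talus.

No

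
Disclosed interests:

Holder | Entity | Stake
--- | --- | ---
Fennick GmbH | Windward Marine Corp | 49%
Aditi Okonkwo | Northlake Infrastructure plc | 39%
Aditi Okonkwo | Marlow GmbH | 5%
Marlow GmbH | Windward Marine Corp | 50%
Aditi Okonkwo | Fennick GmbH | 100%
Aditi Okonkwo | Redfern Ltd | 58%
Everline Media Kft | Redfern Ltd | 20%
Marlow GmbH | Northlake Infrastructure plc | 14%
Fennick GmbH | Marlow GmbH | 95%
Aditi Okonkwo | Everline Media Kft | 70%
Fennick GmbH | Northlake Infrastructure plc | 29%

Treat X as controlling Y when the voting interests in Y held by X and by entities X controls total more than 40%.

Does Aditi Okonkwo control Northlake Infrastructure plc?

Aditi holds 100% of Fennick, so Aditi controls Fennick.
Fennick and Aditi together hold 95% + 5% = 100% of Marlow, so Aditi controls Marlow.
Fennick and Marlow and Aditi together hold 29% + 14% + 39% = 82% of Northlake, so Aditi controls Northlake.

Yes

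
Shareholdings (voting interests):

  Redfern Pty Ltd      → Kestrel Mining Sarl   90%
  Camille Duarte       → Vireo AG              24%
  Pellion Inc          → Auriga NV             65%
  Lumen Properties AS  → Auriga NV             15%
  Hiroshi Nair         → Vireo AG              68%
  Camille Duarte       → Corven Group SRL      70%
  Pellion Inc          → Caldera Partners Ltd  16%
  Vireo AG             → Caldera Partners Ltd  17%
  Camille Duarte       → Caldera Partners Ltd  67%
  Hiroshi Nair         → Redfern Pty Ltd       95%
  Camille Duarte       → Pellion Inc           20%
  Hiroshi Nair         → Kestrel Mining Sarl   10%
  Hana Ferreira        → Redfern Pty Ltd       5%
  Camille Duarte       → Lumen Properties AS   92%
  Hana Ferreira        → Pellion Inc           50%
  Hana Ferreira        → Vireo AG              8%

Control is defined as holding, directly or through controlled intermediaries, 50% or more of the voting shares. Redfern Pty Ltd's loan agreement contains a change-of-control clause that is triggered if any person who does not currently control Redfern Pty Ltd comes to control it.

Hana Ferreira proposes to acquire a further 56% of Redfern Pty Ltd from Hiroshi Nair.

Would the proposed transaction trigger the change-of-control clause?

Yes

The purchase adds only to Hana's holdings (Hiroshi's stake shrinks), so Hana is the only person who could newly come to control Redfern.
Hana holds 50% of Pellion, so Hana controls Pellion.
Pellion holds 65% of Auriga, so Hana controls Auriga.
In Redfern, Hana's side holds only 5%, not ≥ 50%.
So before the transaction, Hana does not control Redfern.
After the purchase, Hana's direct stake in Redfern rises to 5% + 56% = 61%, and Hiroshi's stake falls to 39%.
Hana holds 61% of Redfern, so Hana controls Redfern.
Hana did not control Redfern before and does after, so the clause is triggered.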